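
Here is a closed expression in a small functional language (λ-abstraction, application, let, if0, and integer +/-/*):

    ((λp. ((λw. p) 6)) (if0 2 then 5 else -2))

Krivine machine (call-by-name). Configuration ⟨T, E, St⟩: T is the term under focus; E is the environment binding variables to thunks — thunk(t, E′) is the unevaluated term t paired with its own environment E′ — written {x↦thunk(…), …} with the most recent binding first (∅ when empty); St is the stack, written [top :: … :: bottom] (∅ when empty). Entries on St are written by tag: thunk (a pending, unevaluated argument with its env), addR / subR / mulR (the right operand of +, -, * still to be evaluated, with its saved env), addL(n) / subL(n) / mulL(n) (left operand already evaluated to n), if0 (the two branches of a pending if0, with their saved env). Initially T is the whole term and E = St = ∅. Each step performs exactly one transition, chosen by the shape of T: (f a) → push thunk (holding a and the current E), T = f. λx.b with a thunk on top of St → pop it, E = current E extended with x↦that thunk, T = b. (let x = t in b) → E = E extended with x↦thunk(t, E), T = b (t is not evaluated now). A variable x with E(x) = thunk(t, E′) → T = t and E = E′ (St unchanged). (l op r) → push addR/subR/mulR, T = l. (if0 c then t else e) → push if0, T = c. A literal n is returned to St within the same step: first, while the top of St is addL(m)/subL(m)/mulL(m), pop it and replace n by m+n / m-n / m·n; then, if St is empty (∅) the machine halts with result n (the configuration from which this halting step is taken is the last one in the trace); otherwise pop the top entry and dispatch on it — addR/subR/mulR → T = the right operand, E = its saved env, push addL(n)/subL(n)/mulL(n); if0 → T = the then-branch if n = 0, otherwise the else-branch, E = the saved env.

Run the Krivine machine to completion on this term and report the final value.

0. ⟨T=((λp. ((λw. p) 6)) (if0 2 then 5 else -2)); E=∅; St=∅⟩
1. ⟨T=(λp. ((λw. p) 6)); E=∅; St=[thunk]⟩
2. ⟨T=((λw. p) 6); E={p↦thunk((if0 2 then 5 else -2), ∅)}; St=∅⟩
3. ⟨T=(λw. p); E={p↦thunk((if0 2 then 5 else -2), ∅)}; St=[thunk]⟩
4. ⟨T=p; E={w↦thunk(6, {p↦thunk((if0 2 then 5 else -2), ∅)}), p↦thunk((if0 2 then 5 else -2), ∅)}; St=∅⟩
5. ⟨T=(if0 2 then 5 else -2); E=∅; St=∅⟩
6. ⟨T=2; E=∅; St=[if0]⟩
7. ⟨T=-2; E=∅; St=∅⟩
→ final value -2

Answer: -2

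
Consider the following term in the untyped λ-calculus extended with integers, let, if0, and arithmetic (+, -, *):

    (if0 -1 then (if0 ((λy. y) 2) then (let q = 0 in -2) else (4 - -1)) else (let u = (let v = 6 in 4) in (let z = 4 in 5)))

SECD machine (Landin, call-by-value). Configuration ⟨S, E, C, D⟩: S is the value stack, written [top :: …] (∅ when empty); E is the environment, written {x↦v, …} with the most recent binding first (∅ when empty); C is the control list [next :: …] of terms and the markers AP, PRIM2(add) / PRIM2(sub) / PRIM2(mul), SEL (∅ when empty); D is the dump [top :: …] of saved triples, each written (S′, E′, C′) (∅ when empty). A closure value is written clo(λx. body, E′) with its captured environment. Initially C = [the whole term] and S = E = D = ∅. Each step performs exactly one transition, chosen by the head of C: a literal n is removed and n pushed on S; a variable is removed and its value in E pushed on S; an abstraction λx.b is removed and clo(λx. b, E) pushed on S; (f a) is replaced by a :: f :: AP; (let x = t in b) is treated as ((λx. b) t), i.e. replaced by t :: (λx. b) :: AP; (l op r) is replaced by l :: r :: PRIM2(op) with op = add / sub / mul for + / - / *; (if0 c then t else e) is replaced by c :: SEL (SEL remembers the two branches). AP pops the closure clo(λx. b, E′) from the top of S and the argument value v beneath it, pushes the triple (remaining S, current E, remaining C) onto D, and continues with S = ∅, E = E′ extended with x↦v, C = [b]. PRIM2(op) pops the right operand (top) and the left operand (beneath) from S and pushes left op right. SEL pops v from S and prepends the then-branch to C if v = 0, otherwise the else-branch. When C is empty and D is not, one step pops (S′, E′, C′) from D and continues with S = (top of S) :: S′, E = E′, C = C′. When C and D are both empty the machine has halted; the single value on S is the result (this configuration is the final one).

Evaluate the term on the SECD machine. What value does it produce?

0. <S=∅, E=∅, C=[(if0 -1 then (if0 ((λy. y) 2) then (let q = 0 in -2) else (4 - -1)) else (let u = (let v = 6 in 4) in (let z = 4 in 5)))], D=∅>
1. <S=∅, E=∅, C=[-1 :: SEL], D=∅>
2. <S=[-1], E=∅, C=[SEL], D=∅>
3. <S=∅, E=∅, C=[(let u = (let v = 6 in 4) in (let z = 4 in 5))], D=∅>
4. <S=∅, E=∅, C=[(let v = 6 in 4) :: (λu. (let z = 4 in 5)) :: AP], D=∅>
5. <S=∅, E=∅, C=[6 :: (λv. 4) :: AP :: (λu. (let z = 4 in 5)) :: AP], D=∅>
6. <S=[6], E=∅, C=[(λv. 4) :: AP :: (λu. (let z = 4 in 5)) :: AP], D=∅>
7. <S=[clo(λv. 4, ∅) :: 6], E=∅, C=[AP :: (λu. (let z = 4 in 5)) :: AP], D=∅>
8. <S=∅, E={v↦6}, C=[4], D=[(∅, ∅, [(λu. (let z = 4 in 5)) :: AP])]>
9. <S=[4], E={v↦6}, C=∅, D=[(∅, ∅, [(λu. (let z = 4 in 5)) :: AP])]>
10. <S=[4], E=∅, C=[(λu. (let z = 4 in 5)) :: AP], D=∅>
11. <S=[clo(λu. (let z = 4 in 5), ∅) :: 4], E=∅, C=[AP], D=∅>
12. <S=∅, E={u↦4}, C=[(let z = 4 in 5)], D=[(∅, ∅, ∅)]>
13. <S=∅, E={u↦4}, C=[4 :: (λz. 5) :: AP], D=[(∅, ∅, ∅)]>
14. <S=[4], E={u↦4}, C=[(λz. 5) :: AP], D=[(∅, ∅, ∅)]>
15. <S=[clo(λz. 5, {u↦4}) :: 4], E={u↦4}, C=[AP], D=[(∅, ∅, ∅)]>
16. <S=∅, E={z↦4, u↦4}, C=[5], D=[(∅, {u↦4}, ∅) :: (∅, ∅, ∅)]>
17. <S=[5], E={z↦4, u↦4}, C=∅, D=[(∅, {u↦4}, ∅) :: (∅, ∅, ∅)]>
18. <S=[5], E={u↦4}, C=∅, D=[(∅, ∅, ∅)]>
19. <S=[5], E=∅, C=∅, D=∅>
→ final value 5

Answer: 5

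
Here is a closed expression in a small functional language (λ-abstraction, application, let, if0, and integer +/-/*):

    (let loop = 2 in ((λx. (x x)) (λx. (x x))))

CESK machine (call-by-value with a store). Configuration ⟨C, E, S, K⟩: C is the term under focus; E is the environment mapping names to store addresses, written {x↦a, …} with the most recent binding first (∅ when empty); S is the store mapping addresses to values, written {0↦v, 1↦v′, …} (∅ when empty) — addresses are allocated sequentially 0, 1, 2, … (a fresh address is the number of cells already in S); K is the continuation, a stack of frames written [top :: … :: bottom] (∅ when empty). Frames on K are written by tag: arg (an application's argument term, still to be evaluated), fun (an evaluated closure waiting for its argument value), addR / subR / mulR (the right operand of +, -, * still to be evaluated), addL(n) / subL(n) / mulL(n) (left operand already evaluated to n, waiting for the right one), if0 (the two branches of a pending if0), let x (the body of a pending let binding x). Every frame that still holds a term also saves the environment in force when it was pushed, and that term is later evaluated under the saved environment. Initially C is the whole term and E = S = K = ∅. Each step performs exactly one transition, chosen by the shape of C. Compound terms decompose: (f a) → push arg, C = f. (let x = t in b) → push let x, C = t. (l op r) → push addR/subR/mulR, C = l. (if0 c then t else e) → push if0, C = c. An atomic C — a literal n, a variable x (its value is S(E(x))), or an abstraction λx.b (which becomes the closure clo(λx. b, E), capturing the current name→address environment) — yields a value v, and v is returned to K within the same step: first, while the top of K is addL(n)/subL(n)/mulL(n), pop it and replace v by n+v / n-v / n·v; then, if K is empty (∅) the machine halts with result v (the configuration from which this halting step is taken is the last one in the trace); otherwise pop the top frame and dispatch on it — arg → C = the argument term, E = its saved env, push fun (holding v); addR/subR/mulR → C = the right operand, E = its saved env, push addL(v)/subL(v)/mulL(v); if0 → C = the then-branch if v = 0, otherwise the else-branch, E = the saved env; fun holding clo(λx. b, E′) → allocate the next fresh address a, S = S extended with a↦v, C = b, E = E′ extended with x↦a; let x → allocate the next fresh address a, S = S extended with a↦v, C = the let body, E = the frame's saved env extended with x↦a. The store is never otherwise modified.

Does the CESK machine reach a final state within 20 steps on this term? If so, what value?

step 0: <C=(let loop = 2 in ((λx. (x x)) (λx. (x x)))), E=∅, S=∅, K=∅>
step 1: <C=2, E=∅, S=∅, K=[let loop]>
step 2: <C=((λx. (x x)) (λx. (x x))), E={loop↦0}, S={0↦2}, K=∅>
step 3: <C=(λx. (x x)), E={loop↦0}, S={0↦2}, K=[arg]>
step 4: <C=(λx. (x x)), E={loop↦0}, S={0↦2}, K=[fun]>
step 5: <C=(x x), E={x↦1, loop↦0}, S={0↦2, 1↦clo(λx. (x x), {loop↦0})}, K=∅>
step 6: <C=x, E={x↦1, loop↦0}, S={0↦2, 1↦clo(λx. (x x), {loop↦0})}, K=[arg]>
step 7: <C=x, E={x↦1, loop↦0}, S={0↦2, 1↦clo(λx. (x x), {loop↦0})}, K=[fun]>
step 8: <C=(x x), E={x↦2, loop↦0}, S={0↦2, 1↦clo(λx. (x x), {loop↦0}), 2↦clo(λx. (x x), {loop↦0})}, K=∅>
step 9: <C=x, E={x↦2, loop↦0}, S={0↦2, 1↦clo(λx. (x x), {loop↦0}), 2↦clo(λx. (x x), {loop↦0})}, K=[arg]>
step 10: <C=x, E={x↦2, loop↦0}, S={0↦2, 1↦clo(λx. (x x), {loop↦0}), 2↦clo(λx. (x x), {loop↦0})}, K=[fun]>
step 11: <C=(x x), E={x↦3, loop↦0}, S={0↦2, 1↦clo(λx. (x x), {loop↦0}), 2↦clo(λx. (x x), {loop↦0}), 3↦clo(λx. (x x), {loop↦0})}, K=∅>
step 12: <C=x, E={x↦3, loop↦0}, S={0↦2, 1↦clo(λx. (x x), {loop↦0}), 2↦clo(λx. (x x), {loop↦0}), 3↦clo(λx. (x x), {loop↦0})}, K=[arg]>
step 13: <C=x, E={x↦3, loop↦0}, S={0↦2, 1↦clo(λx. (x x), {loop↦0}), 2↦clo(λx. (x x), {loop↦0}), 3↦clo(λx. (x x), {loop↦0})}, K=[fun]>
step 14: <C=(x x), E={x↦4, loop↦0}, S={0↦2, 1↦clo(λx. (x x), {loop↦0}), 2↦clo(λx. (x x), {loop↦0}), 3↦clo(λx. (x x), {loop↦0}), 4↦clo(λx. (x x), {loop↦0})}, K=∅>
step 15: <C=x, E={x↦4, loop↦0}, S={0↦2, 1↦clo(λx. (x x), {loop↦0}), 2↦clo(λx. (x x), {loop↦0}), 3↦clo(λx. (x x), {loop↦0}), 4↦clo(λx. (x x), {loop↦0})}, K=[arg]>
step 16: <C=x, E={x↦4, loop↦0}, S={0↦2, 1↦clo(λx. (x x), {loop↦0}), 2↦clo(λx. (x x), {loop↦0}), 3↦clo(λx. (x x), {loop↦0}), 4↦clo(λx. (x x), {loop↦0})}, K=[fun]>
step 17: <C=(x x), E={x↦5, loop↦0}, S={0↦2, 1↦clo(λx. (x x), {loop↦0}), 2↦clo(λx. (x x), {loop↦0}), 3↦clo(λx. (x x), {loop↦0}), 4↦clo(λx. (x x), {loop↦0}), 5↦clo(λx. (x x), {loop↦0})}, K=∅>
step 18: <C=x, E={x↦5, loop↦0}, S={0↦2, 1↦clo(λx. (x x), {loop↦0}), 2↦clo(λx. (x x), {loop↦0}), 3↦clo(λx. (x x), {loop↦0}), 4↦clo(λx. (x x), {loop↦0}), 5↦clo(λx. (x x), {loop↦0})}, K=[arg]>
step 19: <C=x, E={x↦5, loop↦0}, S={0↦2, 1↦clo(λx. (x x), {loop↦0}), 2↦clo(λx. (x x), {loop↦0}), 3↦clo(λx. (x x), {loop↦0}), 4↦clo(λx. (x x), {loop↦0}), 5↦clo(λx. (x x), {loop↦0})}, K=[fun]>
step 20: <C=(x x), E={x↦6, loop↦0}, S={0↦2, 1↦clo(λx. (x x), {loop↦0}), 2↦clo(λx. (x x), {loop↦0}), 3↦clo(λx. (x x), {loop↦0}), 4↦clo(λx. (x x), {loop↦0}), 5↦clo(λx. (x x), {loop↦0}), 6↦clo(λx. (x x), {loop↦0})}, K=∅>
→ 20 transitions taken and the configuration is still not final: no result within 20 steps

Answer: DIVERGES (no final state within 20 steps)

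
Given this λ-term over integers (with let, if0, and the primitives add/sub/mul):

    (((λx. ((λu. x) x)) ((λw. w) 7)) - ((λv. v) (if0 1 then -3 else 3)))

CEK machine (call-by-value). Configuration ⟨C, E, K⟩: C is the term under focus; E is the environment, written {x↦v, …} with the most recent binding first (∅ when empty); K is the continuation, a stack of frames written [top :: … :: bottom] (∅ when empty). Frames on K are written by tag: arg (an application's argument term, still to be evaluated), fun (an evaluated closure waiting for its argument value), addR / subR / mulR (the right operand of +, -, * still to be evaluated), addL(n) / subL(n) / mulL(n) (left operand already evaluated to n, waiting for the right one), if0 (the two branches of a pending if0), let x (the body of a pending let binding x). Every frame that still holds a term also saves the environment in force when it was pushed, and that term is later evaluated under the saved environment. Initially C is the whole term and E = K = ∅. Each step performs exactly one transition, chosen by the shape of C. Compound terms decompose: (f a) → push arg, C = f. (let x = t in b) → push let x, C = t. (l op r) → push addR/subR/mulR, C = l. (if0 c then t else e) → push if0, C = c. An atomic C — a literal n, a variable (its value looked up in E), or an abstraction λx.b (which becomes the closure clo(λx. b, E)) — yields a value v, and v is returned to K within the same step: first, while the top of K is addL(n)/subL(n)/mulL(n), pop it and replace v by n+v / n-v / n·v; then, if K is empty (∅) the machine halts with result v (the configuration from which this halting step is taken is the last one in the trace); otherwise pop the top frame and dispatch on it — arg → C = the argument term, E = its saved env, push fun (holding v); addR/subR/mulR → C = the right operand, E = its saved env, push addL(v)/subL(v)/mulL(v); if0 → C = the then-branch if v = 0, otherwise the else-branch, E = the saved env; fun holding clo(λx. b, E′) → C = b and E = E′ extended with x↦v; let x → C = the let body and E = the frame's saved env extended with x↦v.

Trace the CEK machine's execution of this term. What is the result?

[0] [C=(((λx. ((λu. x) x)) ((λw. w) 7)) - ((λv. v) (if0 1 then -3 else 3))) | E=∅ | K=∅]
[1] [C=((λx. ((λu. x) x)) ((λw. w) 7)) | E=∅ | K=[subR]]
[2] [C=(λx. ((λu. x) x)) | E=∅ | K=[arg :: subR]]
[3] [C=((λw. w) 7) | E=∅ | K=[fun :: subR]]
[4] [C=(λw. w) | E=∅ | K=[arg :: fun :: subR]]
[5] [C=7 | E=∅ | K=[fun :: fun :: subR]]
[6] [C=w | E={w↦7} | K=[fun :: subR]]
[7] [C=((λu. x) x) | E={x↦7} | K=[subR]]
[8] [C=(λu. x) | E={x↦7} | K=[arg :: subR]]
[9] [C=x | E={x↦7} | K=[fun :: subR]]
[10] [C=x | E={u↦7, x↦7} | K=[subR]]
[11] [C=((λv. v) (if0 1 then -3 else 3)) | E=∅ | K=[subL(7)]]
[12] [C=(λv. v) | E=∅ | K=[arg :: subL(7)]]
[13] [C=(if0 1 then -3 else 3) | E=∅ | K=[fun :: subL(7)]]
[14] [C=1 | E=∅ | K=[if0 :: fun :: subL(7)]]
[15] [C=3 | E=∅ | K=[fun :: subL(7)]]
[16] [C=v | E={v↦3} | K=[subL(7)]]
→ final value 4

Answer: 4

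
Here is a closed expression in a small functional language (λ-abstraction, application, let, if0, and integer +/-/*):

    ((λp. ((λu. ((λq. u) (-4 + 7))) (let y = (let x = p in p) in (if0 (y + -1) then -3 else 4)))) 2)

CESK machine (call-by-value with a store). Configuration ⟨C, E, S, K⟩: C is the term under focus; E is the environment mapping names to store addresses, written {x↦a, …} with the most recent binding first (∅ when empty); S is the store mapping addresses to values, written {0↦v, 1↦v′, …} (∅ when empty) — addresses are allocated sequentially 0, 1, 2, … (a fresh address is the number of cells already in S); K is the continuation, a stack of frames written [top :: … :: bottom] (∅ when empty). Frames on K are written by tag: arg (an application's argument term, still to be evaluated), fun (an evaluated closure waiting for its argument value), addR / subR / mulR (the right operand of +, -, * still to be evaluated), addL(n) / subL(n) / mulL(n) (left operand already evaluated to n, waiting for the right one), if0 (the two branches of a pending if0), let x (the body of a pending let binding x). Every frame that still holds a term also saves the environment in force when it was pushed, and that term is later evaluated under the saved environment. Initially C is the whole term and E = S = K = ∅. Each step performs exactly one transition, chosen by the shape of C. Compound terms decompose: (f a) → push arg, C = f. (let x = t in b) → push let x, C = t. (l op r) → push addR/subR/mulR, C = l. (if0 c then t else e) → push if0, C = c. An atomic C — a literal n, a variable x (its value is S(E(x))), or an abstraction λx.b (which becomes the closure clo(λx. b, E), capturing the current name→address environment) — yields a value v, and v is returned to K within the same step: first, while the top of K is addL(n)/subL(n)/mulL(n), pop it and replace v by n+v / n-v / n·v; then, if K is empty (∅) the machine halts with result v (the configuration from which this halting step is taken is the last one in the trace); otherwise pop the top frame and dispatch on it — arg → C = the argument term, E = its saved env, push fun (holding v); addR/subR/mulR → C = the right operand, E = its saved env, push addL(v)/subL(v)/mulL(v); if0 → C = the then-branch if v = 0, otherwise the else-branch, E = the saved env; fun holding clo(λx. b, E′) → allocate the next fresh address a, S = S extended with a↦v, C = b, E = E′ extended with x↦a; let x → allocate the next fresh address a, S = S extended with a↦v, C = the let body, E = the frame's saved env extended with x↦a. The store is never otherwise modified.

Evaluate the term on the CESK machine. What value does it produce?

[0] <C=((λp. ((λu. ((λq. u) (-4 + 7))) (let y = (let x = p in p) in (if0 (y + -1) then -3 else 4)))) 2), E=∅, S=∅, K=∅>
[1] <C=(λp. ((λu. ((λq. u) (-4 + 7))) (let y = (let x = p in p) in (if0 (y + -1) then -3 else 4)))), E=∅, S=∅, K=[arg]>
[2] <C=2, E=∅, S=∅, K=[fun]>
[3] <C=((λu. ((λq. u) (-4 + 7))) (let y = (let x = p in p) in (if0 (y + -1) then -3 else 4))), E={p↦0}, S={0↦2}, K=∅>
[4] <C=(λu. ((λq. u) (-4 + 7))), E={p↦0}, S={0↦2}, K=[arg]>
[5] <C=(let y = (let x = p in p) in (if0 (y + -1) then -3 else 4)), E={p↦0}, S={0↦2}, K=[fun]>
[6] <C=(let x = p in p), E={p↦0}, S={0↦2}, K=[let y :: fun]>
[7] <C=p, E={p↦0}, S={0↦2}, K=[let x :: let y :: fun]>
[8] <C=p, E={x↦1, p↦0}, S={0↦2, 1↦2}, K=[let y :: fun]>
[9] <C=(if0 (y + -1) then -3 else 4), E={y↦2, p↦0}, S={0↦2, 1↦2, 2↦2}, K=[fun]>
[10] <C=(y + -1), E={y↦2, p↦0}, S={0↦2, 1↦2, 2↦2}, K=[if0 :: fun]>
[11] <C=y, E={y↦2, p↦0}, S={0↦2, 1↦2, 2↦2}, K=[addR :: if0 :: fun]>
[12] <C=-1, E={y↦2, p↦0}, S={0↦2, 1↦2, 2↦2}, K=[addL(2) :: if0 :: fun]>
[13] <C=4, E={y↦2, p↦0}, S={0↦2, 1↦2, 2↦2}, K=[fun]>
[14] <C=((λq. u) (-4 + 7)), E={u↦3, p↦0}, S={0↦2, 1↦2, 2↦2, 3↦4}, K=∅>
[15] <C=(λq. u), E={u↦3, p↦0}, S={0↦2, 1↦2, 2↦2, 3↦4}, K=[arg]>
[16] <C=(-4 + 7), E={u↦3, p↦0}, S={0↦2, 1↦2, 2↦2, 3↦4}, K=[fun]>
[17] <C=-4, E={u↦3, p↦0}, S={0↦2, 1↦2, 2↦2, 3↦4}, K=[addR :: fun]>
[18] <C=7, E={u↦3, p↦0}, S={0↦2, 1↦2, 2↦2, 3↦4}, K=[addL(-4) :: fun]>
[19] <C=u, E={q↦4, u↦3, p↦0}, S={0↦2, 1↦2, 2↦2, 3↦4, 4↦3}, K=∅>
→ final value 4

Answer: 4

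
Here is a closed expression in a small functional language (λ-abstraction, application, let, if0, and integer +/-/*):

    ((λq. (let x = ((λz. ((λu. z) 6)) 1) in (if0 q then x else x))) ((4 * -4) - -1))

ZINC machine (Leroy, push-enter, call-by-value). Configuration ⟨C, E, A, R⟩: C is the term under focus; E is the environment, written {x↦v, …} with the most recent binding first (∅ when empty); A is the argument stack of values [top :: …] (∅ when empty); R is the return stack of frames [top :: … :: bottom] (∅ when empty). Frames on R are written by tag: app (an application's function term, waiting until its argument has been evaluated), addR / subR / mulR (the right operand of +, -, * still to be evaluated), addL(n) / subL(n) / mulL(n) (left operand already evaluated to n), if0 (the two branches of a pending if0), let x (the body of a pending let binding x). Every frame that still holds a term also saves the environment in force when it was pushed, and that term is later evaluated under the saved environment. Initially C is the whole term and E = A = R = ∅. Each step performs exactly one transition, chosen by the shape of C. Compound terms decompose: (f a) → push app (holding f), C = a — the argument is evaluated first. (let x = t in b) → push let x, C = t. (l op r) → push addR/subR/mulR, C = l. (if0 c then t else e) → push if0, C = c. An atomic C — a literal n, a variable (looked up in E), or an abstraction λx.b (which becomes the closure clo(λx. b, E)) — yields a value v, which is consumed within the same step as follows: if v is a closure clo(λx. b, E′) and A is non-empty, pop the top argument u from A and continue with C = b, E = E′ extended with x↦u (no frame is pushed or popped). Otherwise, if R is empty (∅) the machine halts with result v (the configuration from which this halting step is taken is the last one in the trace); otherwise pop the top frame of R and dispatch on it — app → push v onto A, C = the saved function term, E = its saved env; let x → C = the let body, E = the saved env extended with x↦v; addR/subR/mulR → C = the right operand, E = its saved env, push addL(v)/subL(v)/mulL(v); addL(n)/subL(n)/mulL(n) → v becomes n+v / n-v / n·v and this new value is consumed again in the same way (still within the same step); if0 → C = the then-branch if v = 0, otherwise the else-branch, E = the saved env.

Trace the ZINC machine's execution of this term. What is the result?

0. [C=((λq. (let x = ((λz. ((λu. z) 6)) 1) in (if0 q then x else x))) ((4 * -4) - -1)) | E=∅ | A=∅ | R=∅]
1. [C=((4 * -4) - -1) | E=∅ | A=∅ | R=[app]]
2. [C=(4 * -4) | E=∅ | A=∅ | R=[subR :: app]]
3. [C=4 | E=∅ | A=∅ | R=[mulR :: subR :: app]]
4. [C=-4 | E=∅ | A=∅ | R=[mulL(4) :: subR :: app]]
5. [C=-1 | E=∅ | A=∅ | R=[subL(-16) :: app]]
6. [C=(λq. (let x = ((λz. ((λu. z) 6)) 1) in (if0 q then x else x))) | E=∅ | A=[-15] | R=∅]
7. [C=(let x = ((λz. ((λu. z) 6)) 1) in (if0 q then x else x)) | E={q↦-15} | A=∅ | R=∅]
8. [C=((λz. ((λu. z) 6)) 1) | E={q↦-15} | A=∅ | R=[let x]]
9. [C=1 | E={q↦-15} | A=∅ | R=[app :: let x]]
10. [C=(λz. ((λu. z) 6)) | E={q↦-15} | A=[1] | R=[let x]]
11. [C=((λu. z) 6) | E={z↦1, q↦-15} | A=∅ | R=[let x]]
12. [C=6 | E={z↦1, q↦-15} | A=∅ | R=[app :: let x]]
13. [C=(λu. z) | E={z↦1, q↦-15} | A=[6] | R=[let x]]
14. [C=z | E={u↦6, z↦1, q↦-15} | A=∅ | R=[let x]]
15. [C=(if0 q then x else x) | E={x↦1, q↦-15} | A=∅ | R=∅]
16. [C=q | E={x↦1, q↦-15} | A=∅ | R=[if0]]
17. [C=x | E={x↦1, q↦-15} | A=∅ | R=∅]
→ final value 1

Answer: 1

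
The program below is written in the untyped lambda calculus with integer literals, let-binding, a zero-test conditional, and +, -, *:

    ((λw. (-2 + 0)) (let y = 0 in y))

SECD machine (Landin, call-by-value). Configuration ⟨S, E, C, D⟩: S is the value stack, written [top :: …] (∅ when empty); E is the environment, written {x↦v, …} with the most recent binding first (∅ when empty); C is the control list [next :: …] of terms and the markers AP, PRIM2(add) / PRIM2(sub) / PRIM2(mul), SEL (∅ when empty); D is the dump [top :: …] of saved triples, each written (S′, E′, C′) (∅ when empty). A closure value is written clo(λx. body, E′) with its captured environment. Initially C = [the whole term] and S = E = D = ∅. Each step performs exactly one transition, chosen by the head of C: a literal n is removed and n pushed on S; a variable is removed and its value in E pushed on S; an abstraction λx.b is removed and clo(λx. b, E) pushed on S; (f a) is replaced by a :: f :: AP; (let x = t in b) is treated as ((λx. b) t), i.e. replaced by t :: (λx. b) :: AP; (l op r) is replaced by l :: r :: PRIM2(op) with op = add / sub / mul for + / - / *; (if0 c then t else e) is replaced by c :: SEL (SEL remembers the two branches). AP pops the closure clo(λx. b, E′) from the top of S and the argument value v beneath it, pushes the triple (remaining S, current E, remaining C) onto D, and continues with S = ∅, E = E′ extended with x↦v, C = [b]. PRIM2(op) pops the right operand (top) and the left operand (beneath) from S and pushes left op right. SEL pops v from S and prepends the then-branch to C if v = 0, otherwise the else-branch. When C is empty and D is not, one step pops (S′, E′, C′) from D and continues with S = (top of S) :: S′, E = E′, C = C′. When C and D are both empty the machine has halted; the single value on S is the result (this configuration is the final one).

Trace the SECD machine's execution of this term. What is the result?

Answer: -2

Machine steps:
t=0: ⟨S=∅; E=∅; C=[((λw. (-2 + 0)) (let y = 0 in y))]; D=∅⟩
t=1: ⟨S=∅; E=∅; C=[(let y = 0 in y) :: (λw. (-2 + 0)) :: AP]; D=∅⟩
t=2: ⟨S=∅; E=∅; C=[0 :: (λy. y) :: AP :: (λw. (-2 + 0)) :: AP]; D=∅⟩
t=3: ⟨S=[0]; E=∅; C=[(λy. y) :: AP :: (λw. (-2 + 0)) :: AP]; D=∅⟩
t=4: ⟨S=[clo(λy. y, ∅) :: 0]; E=∅; C=[AP :: (λw. (-2 + 0)) :: AP]; D=∅⟩
t=5: ⟨S=∅; E={y↦0}; C=[y]; D=[(∅, ∅, [(λw. (-2 + 0)) :: AP])]⟩
t=6: ⟨S=[0]; E={y↦0}; C=∅; D=[(∅, ∅, [(λw. (-2 + 0)) :: AP])]⟩
t=7: ⟨S=[0]; E=∅; C=[(λw. (-2 + 0)) :: AP]; D=∅⟩
t=8: ⟨S=[clo(λw. (-2 + 0), ∅) :: 0]; E=∅; C=[AP]; D=∅⟩
t=9: ⟨S=∅; E={w↦0}; C=[(-2 + 0)]; D=[(∅, ∅, ∅)]⟩
t=10: ⟨S=∅; E={w↦0}; C=[-2 :: 0 :: PRIM2(add)]; D=[(∅, ∅, ∅)]⟩
t=11: ⟨S=[-2]; E={w↦0}; C=[0 :: PRIM2(add)]; D=[(∅, ∅, ∅)]⟩
t=12: ⟨S=[0 :: -2]; E={w↦0}; C=[PRIM2(add)]; D=[(∅, ∅, ∅)]⟩
t=13: ⟨S=[-2]; E={w↦0}; C=∅; D=[(∅, ∅, ∅)]⟩
t=14: ⟨S=[-2]; E=∅; C=∅; D=∅⟩
→ final value -2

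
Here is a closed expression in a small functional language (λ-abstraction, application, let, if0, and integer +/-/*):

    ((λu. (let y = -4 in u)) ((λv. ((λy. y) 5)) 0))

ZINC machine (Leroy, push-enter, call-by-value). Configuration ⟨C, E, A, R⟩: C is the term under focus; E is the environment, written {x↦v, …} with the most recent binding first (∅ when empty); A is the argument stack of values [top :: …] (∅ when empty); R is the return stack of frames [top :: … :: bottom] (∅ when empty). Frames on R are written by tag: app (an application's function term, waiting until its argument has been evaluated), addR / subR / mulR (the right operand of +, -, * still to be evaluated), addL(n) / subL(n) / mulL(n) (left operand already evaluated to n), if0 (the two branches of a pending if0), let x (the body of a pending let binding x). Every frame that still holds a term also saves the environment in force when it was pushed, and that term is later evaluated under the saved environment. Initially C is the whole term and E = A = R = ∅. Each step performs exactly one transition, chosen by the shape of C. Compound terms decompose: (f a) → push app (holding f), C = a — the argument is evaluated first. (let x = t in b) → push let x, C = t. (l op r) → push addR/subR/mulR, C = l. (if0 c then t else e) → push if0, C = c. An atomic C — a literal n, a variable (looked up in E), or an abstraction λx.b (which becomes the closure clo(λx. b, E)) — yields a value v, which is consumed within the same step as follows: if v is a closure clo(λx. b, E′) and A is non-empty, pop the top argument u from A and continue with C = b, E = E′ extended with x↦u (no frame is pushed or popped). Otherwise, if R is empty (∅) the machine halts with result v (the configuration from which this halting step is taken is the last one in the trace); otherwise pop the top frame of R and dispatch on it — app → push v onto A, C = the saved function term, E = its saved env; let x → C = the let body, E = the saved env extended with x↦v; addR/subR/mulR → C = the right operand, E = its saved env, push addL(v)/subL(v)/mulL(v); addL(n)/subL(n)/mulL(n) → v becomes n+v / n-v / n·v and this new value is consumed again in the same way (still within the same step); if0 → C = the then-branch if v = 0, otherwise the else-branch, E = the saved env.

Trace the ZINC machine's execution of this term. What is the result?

0. ⟨C=((λu. (let y = -4 in u)) ((λv. ((λy. y) 5)) 0)); E=∅; A=∅; R=∅⟩
1. ⟨C=((λv. ((λy. y) 5)) 0); E=∅; A=∅; R=[app]⟩
2. ⟨C=0; E=∅; A=∅; R=[app :: app]⟩
3. ⟨C=(λv. ((λy. y) 5)); E=∅; A=[0]; R=[app]⟩
4. ⟨C=((λy. y) 5); E={v↦0}; A=∅; R=[app]⟩
5. ⟨C=5; E={v↦0}; A=∅; R=[app :: app]⟩
6. ⟨C=(λy. y); E={v↦0}; A=[5]; R=[app]⟩
7. ⟨C=y; E={y↦5, v↦0}; A=∅; R=[app]⟩
8. ⟨C=(λu. (let y = -4 in u)); E=∅; A=[5]; R=∅⟩
9. ⟨C=(let y = -4 in u); E={u↦5}; A=∅; R=∅⟩
10. ⟨C=-4; E={u↦5}; A=∅; R=[let y]⟩
11. ⟨C=u; E={y↦-4, u↦5}; A=∅; R=∅⟩
→ final value 5

Answer: 5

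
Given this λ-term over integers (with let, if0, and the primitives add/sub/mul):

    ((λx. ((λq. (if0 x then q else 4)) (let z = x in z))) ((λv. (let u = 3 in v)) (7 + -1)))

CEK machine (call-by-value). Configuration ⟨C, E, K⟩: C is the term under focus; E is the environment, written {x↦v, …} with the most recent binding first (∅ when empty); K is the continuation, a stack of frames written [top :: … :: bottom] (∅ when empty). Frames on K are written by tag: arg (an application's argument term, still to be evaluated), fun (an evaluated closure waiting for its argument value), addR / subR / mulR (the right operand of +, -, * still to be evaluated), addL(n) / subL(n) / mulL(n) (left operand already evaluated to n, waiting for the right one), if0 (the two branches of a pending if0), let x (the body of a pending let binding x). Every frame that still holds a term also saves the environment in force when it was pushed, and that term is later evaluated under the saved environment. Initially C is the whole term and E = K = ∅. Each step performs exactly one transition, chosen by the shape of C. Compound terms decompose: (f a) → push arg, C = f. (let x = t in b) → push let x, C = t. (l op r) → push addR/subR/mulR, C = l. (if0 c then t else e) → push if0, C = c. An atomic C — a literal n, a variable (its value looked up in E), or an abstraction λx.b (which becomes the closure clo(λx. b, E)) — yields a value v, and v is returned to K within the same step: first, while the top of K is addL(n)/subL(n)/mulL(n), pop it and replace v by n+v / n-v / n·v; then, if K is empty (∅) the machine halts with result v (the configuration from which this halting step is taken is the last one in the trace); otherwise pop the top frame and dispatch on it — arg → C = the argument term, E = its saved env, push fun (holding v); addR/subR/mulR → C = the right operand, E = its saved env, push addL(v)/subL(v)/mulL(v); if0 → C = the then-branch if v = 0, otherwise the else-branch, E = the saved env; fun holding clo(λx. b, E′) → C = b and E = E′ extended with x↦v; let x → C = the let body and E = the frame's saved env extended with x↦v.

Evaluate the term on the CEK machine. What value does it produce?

t=0: ⟨C=((λx. ((λq. (if0 x then q else 4)) (let z = x in z))) ((λv. (let u = 3 in v)) (7 + -1))); E=∅; K=∅⟩
t=1: ⟨C=(λx. ((λq. (if0 x then q else 4)) (let z = x in z))); E=∅; K=[arg]⟩
t=2: ⟨C=((λv. (let u = 3 in v)) (7 + -1)); E=∅; K=[fun]⟩
t=3: ⟨C=(λv. (let u = 3 in v)); E=∅; K=[arg :: fun]⟩
t=4: ⟨C=(7 + -1); E=∅; K=[fun :: fun]⟩
t=5: ⟨C=7; E=∅; K=[addR :: fun :: fun]⟩
t=6: ⟨C=-1; E=∅; K=[addL(7) :: fun :: fun]⟩
t=7: ⟨C=(let u = 3 in v); E={v↦6}; K=[fun]⟩
t=8: ⟨C=3; E={v↦6}; K=[let u :: fun]⟩
t=9: ⟨C=v; E={u↦3, v↦6}; K=[fun]⟩
t=10: ⟨C=((λq. (if0 x then q else 4)) (let z = x in z)); E={x↦6}; K=∅⟩
t=11: ⟨C=(λq. (if0 x then q else 4)); E={x↦6}; K=[arg]⟩
t=12: ⟨C=(let z = x in z); E={x↦6}; K=[fun]⟩
t=13: ⟨C=x; E={x↦6}; K=[let z :: fun]⟩
t=14: ⟨C=z; E={z↦6, x↦6}; K=[fun]⟩
t=15: ⟨C=(if0 x then q else 4); E={q↦6, x↦6}; K=∅⟩
t=16: ⟨C=x; E={q↦6, x↦6}; K=[if0]⟩
t=17: ⟨C=4; E={q↦6, x↦6}; K=∅⟩
→ final value 4

Answer: 4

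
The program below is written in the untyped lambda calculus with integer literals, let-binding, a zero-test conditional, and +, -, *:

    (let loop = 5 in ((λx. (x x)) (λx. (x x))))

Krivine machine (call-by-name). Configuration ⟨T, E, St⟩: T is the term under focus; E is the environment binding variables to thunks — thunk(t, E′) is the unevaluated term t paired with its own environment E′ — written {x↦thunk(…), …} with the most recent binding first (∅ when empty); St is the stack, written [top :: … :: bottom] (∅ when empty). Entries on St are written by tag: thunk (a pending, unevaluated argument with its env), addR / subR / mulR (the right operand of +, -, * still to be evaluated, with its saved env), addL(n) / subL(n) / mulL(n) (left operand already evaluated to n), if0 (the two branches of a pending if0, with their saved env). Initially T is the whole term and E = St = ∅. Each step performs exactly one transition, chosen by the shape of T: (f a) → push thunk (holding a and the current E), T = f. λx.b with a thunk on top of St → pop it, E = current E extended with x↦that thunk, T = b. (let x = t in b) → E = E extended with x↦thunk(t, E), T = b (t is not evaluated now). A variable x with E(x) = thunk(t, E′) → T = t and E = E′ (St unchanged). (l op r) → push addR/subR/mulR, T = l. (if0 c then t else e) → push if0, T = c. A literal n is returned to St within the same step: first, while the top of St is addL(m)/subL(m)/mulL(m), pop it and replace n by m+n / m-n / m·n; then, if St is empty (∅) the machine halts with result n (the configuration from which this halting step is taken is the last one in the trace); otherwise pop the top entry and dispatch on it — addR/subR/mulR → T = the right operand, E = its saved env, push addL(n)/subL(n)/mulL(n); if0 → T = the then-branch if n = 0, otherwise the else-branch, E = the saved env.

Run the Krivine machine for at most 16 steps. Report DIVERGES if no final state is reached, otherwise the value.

[0] [T=(let loop = 5 in ((λx. (x x)) (λx. (x x)))) | E=∅ | St=∅]
[1] [T=((λx. (x x)) (λx. (x x))) | E={loop↦thunk(5, ∅)} | St=∅]
[2] [T=(λx. (x x)) | E={loop↦thunk(5, ∅)} | St=[thunk]]
[3] [T=(x x) | E={x↦thunk((λx. (x x)), {loop↦thunk(5, ∅)}), loop↦thunk(5, ∅)} | St=∅]
[4] [T=x | E={x↦thunk((λx. (x x)), {loop↦thunk(5, ∅)}), loop↦thunk(5, ∅)} | St=[thunk]]
[5] [T=(λx. (x x)) | E={loop↦thunk(5, ∅)} | St=[thunk]]
[6] [T=(x x) | E={x↦thunk(x, {x↦thunk((λx. (x x)), {loop↦thunk(5, ∅)}), loop↦thunk(5, ∅)}), loop↦thunk(5, ∅)} | St=∅]
[7] [T=x | E={x↦thunk(x, {x↦thunk((λx. (x x)), {loop↦thunk(5, ∅)}), loop↦thunk(5, ∅)}), loop↦thunk(5, ∅)} | St=[thunk]]
[8] [T=x | E={x↦thunk((λx. (x x)), {loop↦thunk(5, ∅)}), loop↦thunk(5, ∅)} | St=[thunk]]
[9] [T=(λx. (x x)) | E={loop↦thunk(5, ∅)} | St=[thunk]]
[10] [T=(x x) | E={x↦thunk(x, {x↦thunk(x, {x↦thunk((λx. (x x)), {loop↦thunk(5, ∅)}), loop↦thunk(5, ∅)}), loop↦thunk(5, ∅)}), loop↦thunk(5, ∅)} | St=∅]
[11] [T=x | E={x↦thunk(x, {x↦thunk(x, {x↦thunk((λx. (x x)), {loop↦thunk(5, ∅)}), loop↦thunk(5, ∅)}), loop↦thunk(5, ∅)}), loop↦thunk(5, ∅)} | St=[thunk]]
[12] [T=x | E={x↦thunk(x, {x↦thunk((λx. (x x)), {loop↦thunk(5, ∅)}), loop↦thunk(5, ∅)}), loop↦thunk(5, ∅)} | St=[thunk]]
[13] [T=x | E={x↦thunk((λx. (x x)), {loop↦thunk(5, ∅)}), loop↦thunk(5, ∅)} | St=[thunk]]
[14] [T=(λx. (x x)) | E={loop↦thunk(5, ∅)} | St=[thunk]]
[15] [T=(x x) | E={x↦thunk(x, {x↦thunk(x, {x↦thunk(x, {x↦thunk((λx. (x x)), {loop↦thunk(5, ∅)}), loop↦thunk(5, ∅)}), loop↦thunk(5, ∅)}), loop↦thunk(5, ∅)}), loop↦thunk(5, ∅)} | St=∅]
[16] [T=x | E={x↦thunk(x, {x↦thunk(x, {x↦thunk(x, {x↦thunk((λx. (x x)), {loop↦thunk(5, ∅)}), loop↦thunk(5, ∅)}), loop↦thunk(5, ∅)}), loop↦thunk(5, ∅)}), loop↦thunk(5, ∅)} | St=[thunk]]
→ 16 transitions taken and the configuration is still not final: no result within 16 steps

Answer: DIVERGES (no final state within 16 steps)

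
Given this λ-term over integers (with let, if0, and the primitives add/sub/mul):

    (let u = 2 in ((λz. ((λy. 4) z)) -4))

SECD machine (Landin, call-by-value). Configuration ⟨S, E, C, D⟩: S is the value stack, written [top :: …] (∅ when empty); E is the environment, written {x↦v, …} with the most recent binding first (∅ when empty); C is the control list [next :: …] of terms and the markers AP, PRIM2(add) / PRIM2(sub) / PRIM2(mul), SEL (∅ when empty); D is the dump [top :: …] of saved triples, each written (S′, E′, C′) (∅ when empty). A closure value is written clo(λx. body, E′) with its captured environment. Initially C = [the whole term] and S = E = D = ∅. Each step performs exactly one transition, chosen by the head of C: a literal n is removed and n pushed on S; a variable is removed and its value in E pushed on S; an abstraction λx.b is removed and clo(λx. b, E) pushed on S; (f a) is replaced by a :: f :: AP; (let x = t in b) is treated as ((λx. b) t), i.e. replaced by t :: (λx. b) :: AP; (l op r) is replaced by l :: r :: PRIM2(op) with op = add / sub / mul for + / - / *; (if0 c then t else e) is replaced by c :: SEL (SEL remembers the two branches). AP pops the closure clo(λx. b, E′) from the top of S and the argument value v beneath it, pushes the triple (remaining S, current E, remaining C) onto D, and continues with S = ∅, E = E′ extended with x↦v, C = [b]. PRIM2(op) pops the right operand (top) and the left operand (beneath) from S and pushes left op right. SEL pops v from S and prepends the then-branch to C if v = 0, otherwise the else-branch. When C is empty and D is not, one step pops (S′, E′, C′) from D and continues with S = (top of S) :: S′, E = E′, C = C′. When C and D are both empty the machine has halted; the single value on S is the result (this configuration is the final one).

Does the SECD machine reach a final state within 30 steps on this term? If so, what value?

[0] [S=∅ | E=∅ | C=[(let u = 2 in ((λz. ((λy. 4) z)) -4))] | D=∅]
[1] [S=∅ | E=∅ | C=[2 :: (λu. ((λz. ((λy. 4) z)) -4)) :: AP] | D=∅]
[2] [S=[2] | E=∅ | C=[(λu. ((λz. ((λy. 4) z)) -4)) :: AP] | D=∅]
[3] [S=[clo(λu. ((λz. ((λy. 4) z)) -4), ∅) :: 2] | E=∅ | C=[AP] | D=∅]
[4] [S=∅ | E={u↦2} | C=[((λz. ((λy. 4) z)) -4)] | D=[(∅, ∅, ∅)]]
[5] [S=∅ | E={u↦2} | C=[-4 :: (λz. ((λy. 4) z)) :: AP] | D=[(∅, ∅, ∅)]]
[6] [S=[-4] | E={u↦2} | C=[(λz. ((λy. 4) z)) :: AP] | D=[(∅, ∅, ∅)]]
[7] [S=[clo(λz. ((λy. 4) z), {u↦2}) :: -4] | E={u↦2} | C=[AP] | D=[(∅, ∅, ∅)]]
[8] [S=∅ | E={z↦-4, u↦2} | C=[((λy. 4) z)] | D=[(∅, {u↦2}, ∅) :: (∅, ∅, ∅)]]
[9] [S=∅ | E={z↦-4, u↦2} | C=[z :: (λy. 4) :: AP] | D=[(∅, {u↦2}, ∅) :: (∅, ∅, ∅)]]
[10] [S=[-4] | E={z↦-4, u↦2} | C=[(λy. 4) :: AP] | D=[(∅, {u↦2}, ∅) :: (∅, ∅, ∅)]]
[11] [S=[clo(λy. 4, {z↦-4, u↦2}) :: -4] | E={z↦-4, u↦2} | C=[AP] | D=[(∅, {u↦2}, ∅) :: (∅, ∅, ∅)]]
[12] [S=∅ | E={y↦-4, z↦-4, u↦2} | C=[4] | D=[(∅, {z↦-4, u↦2}, ∅) :: (∅, {u↦2}, ∅) :: (∅, ∅, ∅)]]
[13] [S=[4] | E={y↦-4, z↦-4, u↦2} | C=∅ | D=[(∅, {z↦-4, u↦2}, ∅) :: (∅, {u↦2}, ∅) :: (∅, ∅, ∅)]]
[14] [S=[4] | E={z↦-4, u↦2} | C=∅ | D=[(∅, {u↦2}, ∅) :: (∅, ∅, ∅)]]
[15] [S=[4] | E={u↦2} | C=∅ | D=[(∅, ∅, ∅)]]
[16] [S=[4] | E=∅ | C=∅ | D=∅]
→ final value 4

Answer: 4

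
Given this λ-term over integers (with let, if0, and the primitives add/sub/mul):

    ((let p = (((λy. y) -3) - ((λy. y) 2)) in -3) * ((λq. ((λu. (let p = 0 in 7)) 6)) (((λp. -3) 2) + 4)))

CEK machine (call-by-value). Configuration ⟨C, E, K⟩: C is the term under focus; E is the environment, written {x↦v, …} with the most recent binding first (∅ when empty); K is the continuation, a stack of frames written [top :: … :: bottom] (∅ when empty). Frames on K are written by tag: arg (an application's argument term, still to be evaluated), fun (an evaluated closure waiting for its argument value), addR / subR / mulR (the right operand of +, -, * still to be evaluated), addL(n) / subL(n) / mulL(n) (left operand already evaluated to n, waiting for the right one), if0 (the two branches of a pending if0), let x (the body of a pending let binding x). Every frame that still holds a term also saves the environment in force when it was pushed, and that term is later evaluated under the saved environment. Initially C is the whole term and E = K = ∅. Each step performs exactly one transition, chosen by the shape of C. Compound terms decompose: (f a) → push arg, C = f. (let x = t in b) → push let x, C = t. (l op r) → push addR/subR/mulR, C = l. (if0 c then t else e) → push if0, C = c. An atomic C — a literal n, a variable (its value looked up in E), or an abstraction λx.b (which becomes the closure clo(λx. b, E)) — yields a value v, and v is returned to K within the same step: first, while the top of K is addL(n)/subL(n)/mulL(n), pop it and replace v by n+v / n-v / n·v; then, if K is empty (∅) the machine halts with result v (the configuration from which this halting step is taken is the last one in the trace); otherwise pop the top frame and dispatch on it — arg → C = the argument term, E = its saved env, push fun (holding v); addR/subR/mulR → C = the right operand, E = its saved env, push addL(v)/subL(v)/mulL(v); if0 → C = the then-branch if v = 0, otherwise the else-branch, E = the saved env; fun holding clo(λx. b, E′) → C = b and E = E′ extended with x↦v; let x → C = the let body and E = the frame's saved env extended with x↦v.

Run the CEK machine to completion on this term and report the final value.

step 0: ⟨C=((let p = (((λy. y) -3) - ((λy. y) 2)) in -3) * ((λq. ((λu. (let p = 0 in 7)) 6)) (((λp. -3) 2) + 4))); E=∅; K=∅⟩
step 1: ⟨C=(let p = (((λy. y) -3) - ((λy. y) 2)) in -3); E=∅; K=[mulR]⟩
step 2: ⟨C=(((λy. y) -3) - ((λy. y) 2)); E=∅; K=[let p :: mulR]⟩
step 3: ⟨C=((λy. y) -3); E=∅; K=[subR :: let p :: mulR]⟩
step 4: ⟨C=(λy. y); E=∅; K=[arg :: subR :: let p :: mulR]⟩
step 5: ⟨C=-3; E=∅; K=[fun :: subR :: let p :: mulR]⟩
step 6: ⟨C=y; E={y↦-3}; K=[subR :: let p :: mulR]⟩
step 7: ⟨C=((λy. y) 2); E=∅; K=[subL(-3) :: let p :: mulR]⟩
step 8: ⟨C=(λy. y); E=∅; K=[arg :: subL(-3) :: let p :: mulR]⟩
step 9: ⟨C=2; E=∅; K=[fun :: subL(-3) :: let p :: mulR]⟩
step 10: ⟨C=y; E={y↦2}; K=[subL(-3) :: let p :: mulR]⟩
step 11: ⟨C=-3; E={p↦-5}; K=[mulR]⟩
step 12: ⟨C=((λq. ((λu. (let p = 0 in 7)) 6)) (((λp. -3) 2) + 4)); E=∅; K=[mulL(-3)]⟩
step 13: ⟨C=(λq. ((λu. (let p = 0 in 7)) 6)); E=∅; K=[arg :: mulL(-3)]⟩
step 14: ⟨C=(((λp. -3) 2) + 4); E=∅; K=[fun :: mulL(-3)]⟩
step 15: ⟨C=((λp. -3) 2); E=∅; K=[addR :: fun :: mulL(-3)]⟩
step 16: ⟨C=(λp. -3); E=∅; K=[arg :: addR :: fun :: mulL(-3)]⟩
step 17: ⟨C=2; E=∅; K=[fun :: addR :: fun :: mulL(-3)]⟩
step 18: ⟨C=-3; E={p↦2}; K=[addR :: fun :: mulL(-3)]⟩
step 19: ⟨C=4; E=∅; K=[addL(-3) :: fun :: mulL(-3)]⟩
step 20: ⟨C=((λu. (let p = 0 in 7)) 6); E={q↦1}; K=[mulL(-3)]⟩
step 21: ⟨C=(λu. (let p = 0 in 7)); E={q↦1}; K=[arg :: mulL(-3)]⟩
step 22: ⟨C=6; E={q↦1}; K=[fun :: mulL(-3)]⟩
step 23: ⟨C=(let p = 0 in 7); E={u↦6, q↦1}; K=[mulL(-3)]⟩
step 24: ⟨C=0; E={u↦6, q↦1}; K=[let p :: mulL(-3)]⟩
step 25: ⟨C=7; E={p↦0, u↦6, q↦1}; K=[mulL(-3)]⟩
→ final value -21

Answer: -21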